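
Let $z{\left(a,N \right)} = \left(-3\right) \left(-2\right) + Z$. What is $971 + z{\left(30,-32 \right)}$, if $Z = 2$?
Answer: $979$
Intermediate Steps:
$z{\left(a,N \right)} = 8$ ($z{\left(a,N \right)} = \left(-3\right) \left(-2\right) + 2 = 6 + 2 = 8$)
$971 + z{\left(30,-32 \right)} = 971 + 8 = 979$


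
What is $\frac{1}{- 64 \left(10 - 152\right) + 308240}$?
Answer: $\frac{1}{317328} \approx 3.1513 \cdot 10^{-6}$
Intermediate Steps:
$\frac{1}{- 64 \left(10 - 152\right) + 308240} = \frac{1}{\left(-64\right) \left(-142\right) + 308240} = \frac{1}{9088 + 308240} = \frac{1}{317328}$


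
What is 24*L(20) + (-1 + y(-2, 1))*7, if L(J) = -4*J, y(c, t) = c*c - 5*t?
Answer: -1934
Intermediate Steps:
y(c, t) = c**2 - 5*t
24*L(20) + (-1 + y(-2, 1))*7 = 24*(-4*20) + (-1 + ((-2)**2 - 5*1))*7 = 24*(-80) + (-1 + (4 - 5))*7 = -1920 + (-1 - 1)*7 = -1920 - 2*7 = -1920 - 14 = -1934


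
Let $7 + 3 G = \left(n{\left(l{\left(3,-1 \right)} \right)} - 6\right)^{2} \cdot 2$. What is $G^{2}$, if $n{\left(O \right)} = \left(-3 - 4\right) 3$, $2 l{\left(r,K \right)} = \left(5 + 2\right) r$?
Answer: $\frac{2105401}{9} \approx 2.3393 \cdot 10^{5}$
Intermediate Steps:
$l{\left(r,K \right)} = \frac{7 r}{2}$ ($l{\left(r,K \right)} = \frac{\left(5 + 2\right) r}{2} = \frac{7 r}{2}$)
$n{\left(O \right)} = -21$ ($n{\left(O \right)} = \left(-7\right) 3 = -21$)
$G = \frac{1451}{3}$ ($G = - \frac{7}{3} + \frac{\left(-21 - 6\right)^{2} \cdot 2}{3} = - \frac{7}{3} + \frac{\left(-27\right)^{2} \cdot 2}{3} = - \frac{7}{3} + \frac{729 \cdot 2}{3} = - \frac{7}{3} + \frac{1}{3} \cdot 1458 = - \frac{7}{3} + 486 = \frac{1451}{3} \approx 483.67$)
$G^{2} = \left(\frac{1451}{3}\right)^{2} = \frac{2105401}{9}$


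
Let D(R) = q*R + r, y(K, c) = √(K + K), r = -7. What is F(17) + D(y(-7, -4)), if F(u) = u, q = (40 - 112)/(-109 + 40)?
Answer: 10 + 24*I*√14/23 ≈ 10.0 + 3.9043*I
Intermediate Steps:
q = 24/23 (q = -72/(-69) = -72*(-1/69) = 24/23 ≈ 1.0435)
y(K, c) = √2*√K (y(K, c) = √(2*K) = √2*√K)
D(R) = -7 + 24*R/23 (D(R) = 24*R/23 - 7 = -7 + 24*R/23)
F(17) + D(y(-7, -4)) = 17 + (-7 + 24*(√2*√(-7))/23) = 17 + (-7 + 24*(√2*(I*√7))/23) = 17 + (-7 + 24*(I*√14)/23) = 17 + (-7 + 24*I*√14/23) = 10 + 24*I*√14/23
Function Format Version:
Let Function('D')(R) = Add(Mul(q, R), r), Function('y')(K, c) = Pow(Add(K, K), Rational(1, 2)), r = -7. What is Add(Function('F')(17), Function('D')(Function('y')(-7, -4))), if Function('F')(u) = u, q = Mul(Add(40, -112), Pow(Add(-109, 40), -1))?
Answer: Add(10, Mul(Rational(24, 23), I, Pow(14, Rational(1, 2)))) ≈ Add(10.000, Mul(3.9043, I))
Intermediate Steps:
q = Rational(24, 23) (q = Mul(-72, Pow(-69, -1)) = Mul(-72, Rational(-1, 69)) = Rational(24, 23) ≈ 1.0435)
Function('y')(K, c) = Mul(Pow(2, Rational(1, 2)), Pow(K, Rational(1, 2))) (Function('y')(K, c) = Pow(Mul(2, K), Rational(1, 2)) = Mul(Pow(2, Rational(1, 2)), Pow(K, Rational(1, 2))))
Function('D')(R) = Add(-7, Mul(Rational(24, 23), R)) (Function('D')(R) = Add(Mul(Rational(24, 23), R), -7) = Add(-7, Mul(Rational(24, 23), R)))
Add(Function('F')(17), Function('D')(Function('y')(-7, -4))) = Add(17, Add(-7, Mul(Rational(24, 23), Mul(Pow(2, Rational(1, 2)), Pow(-7, Rational(1, 2)))))) = Add(17, Add(-7, Mul(Rational(24, 23), Mul(Pow(2, Rational(1, 2)), Mul(I, Pow(7, Rational(1, 2))))))) = Add(17, Add(-7, Mul(Rational(24, 23), Mul(I, Pow(14, Rational(1, 2)))))) = Add(17, Add(-7, Mul(Rational(24, 23), I, Pow(14, Rational(1, 2))))) = Add(10, Mul(Rational(24, 23), I, Pow(14, Rational(1, 2))))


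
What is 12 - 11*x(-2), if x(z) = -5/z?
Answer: -31/2 ≈ -15.500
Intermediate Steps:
12 - 11*x(-2) = 12 - (-55)/(-2) = 12 - (-55)*(-1)/2 = 12 - 11*5/2 = 12 - 55/2 = -31/2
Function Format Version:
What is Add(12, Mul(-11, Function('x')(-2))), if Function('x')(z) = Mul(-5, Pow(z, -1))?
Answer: Rational(-31, 2) ≈ -15.500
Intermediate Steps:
Add(12, Mul(-11, Function('x')(-2))) = Add(12, Mul(-11, Mul(-5, Pow(-2, -1)))) = Add(12, Mul(-11, Mul(-5, Rational(-1, 2)))) = Add(12, Mul(-11, Rational(5, 2))) = Add(12, Rational(-55, 2)) = Rational(-31, 2)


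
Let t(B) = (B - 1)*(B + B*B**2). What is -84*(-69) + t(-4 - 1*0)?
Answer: 6136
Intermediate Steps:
t(B) = (-1 + B)*(B + B**3)
-84*(-69) + t(-4 - 1*0) = -84*(-69) + (-4 - 1*0)*(-1 + (-4 - 1*0) + (-4 - 1*0)**3 - (-4 - 1*0)**2) = 5796 + (-4 + 0)*(-1 + (-4 + 0) + (-4 + 0)**3 - (-4 + 0)**2) = 5796 - 4*(-1 - 4 + (-4)**3 - 1*(-4)**2) = 5796 - 4*(-1 - 4 - 64 - 1*16) = 5796 - 4*(-1 - 4 - 64 - 16) = 5796 - 4*(-85) = 5796 + 340 = 6136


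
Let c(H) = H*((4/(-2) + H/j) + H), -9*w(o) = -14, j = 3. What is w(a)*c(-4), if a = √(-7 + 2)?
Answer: 1232/27 ≈ 45.630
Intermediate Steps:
a = I*√5 (a = √(-5) = I*√5 ≈ 2.2361*I)
w(o) = 14/9 (w(o) = -⅑*(-14) = 14/9)
c(H) = H*(-2 + 4*H/3) (c(H) = H*((4/(-2) + H/3) + H) = H*((4*(-½) + H*(⅓)) + H) = H*((-2 + H/3) + H) = H*(-2 + 4*H/3))
w(a)*c(-4) = 14*((⅔)*(-4)*(-3 + 2*(-4)))/9 = 14*((⅔)*(-4)*(-3 - 8))/9 = 14*((⅔)*(-4)*(-11))/9 = (14/9)*(88/3) = 1232/27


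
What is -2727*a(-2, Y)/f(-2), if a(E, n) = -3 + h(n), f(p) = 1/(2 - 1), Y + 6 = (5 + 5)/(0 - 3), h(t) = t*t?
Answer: -229371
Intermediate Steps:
h(t) = t**2
Y = -28/3 (Y = -6 + (5 + 5)/(0 - 3) = -6 + 10/(-3) = -6 + 10*(-1/3) = -6 - 10/3 = -28/3 ≈ -9.3333)
f(p) = 1 (f(p) = 1/1 = 1)
a(E, n) = -3 + n**2
-2727*a(-2, Y)/f(-2) = -2727*(-3 + (-28/3)**2)/1 = -2727*(-3 + 784/9) = -229371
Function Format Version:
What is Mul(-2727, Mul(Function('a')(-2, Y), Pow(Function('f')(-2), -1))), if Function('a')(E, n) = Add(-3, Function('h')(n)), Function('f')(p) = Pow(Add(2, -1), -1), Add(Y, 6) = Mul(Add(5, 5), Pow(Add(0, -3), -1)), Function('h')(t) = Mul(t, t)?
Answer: -229371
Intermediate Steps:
Function('h')(t) = Pow(t, 2)
Y = Rational(-28, 3) (Y = Add(-6, Mul(Add(5, 5), Pow(Add(0, -3), -1))) = Add(-6, Mul(10, Pow(-3, -1))) = Add(-6, Mul(10, Rational(-1, 3))) = Add(-6, Rational(-10, 3)) = Rational(-28, 3) ≈ -9.3333)
Function('f')(p) = 1 (Function('f')(p) = Pow(1, -1) = 1)
Function('a')(E, n) = Add(-3, Pow(n, 2))
Mul(-2727, Mul(Function('a')(-2, Y), Pow(Function('f')(-2), -1))) = Mul(-2727, Mul(Add(-3, Pow(Rational(-28, 3), 2)), Pow(1, -1))) = Mul(-2727, Mul(Add(-3, Rational(784, 9)), 1)) = Mul(-2727, Mul(Rational(757, 9), 1)) = Mul(-2727, Rational(757, 9)) = -229371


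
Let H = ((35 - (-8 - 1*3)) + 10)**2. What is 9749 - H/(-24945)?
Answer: 243191941/24945 ≈ 9749.1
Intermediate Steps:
H = 3136 (H = ((35 - (-8 - 3)) + 10)**2 = ((35 - 1*(-11)) + 10)**2 = ((35 + 11) + 10)**2 = (46 + 10)**2 = 56**2 = 3136)
9749 - H/(-24945) = 9749 - 3136/(-24945) = 9749 - 3136*(-1)/24945 = 9749 - 1*(-3136/24945) = 9749 + 3136/24945 = 243191941/24945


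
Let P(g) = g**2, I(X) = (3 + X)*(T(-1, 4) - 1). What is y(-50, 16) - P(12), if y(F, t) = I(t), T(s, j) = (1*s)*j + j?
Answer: -163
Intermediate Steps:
T(s, j) = j + j*s (T(s, j) = s*j + j = j*s + j = j + j*s)
I(X) = -3 - X (I(X) = (3 + X)*(4*(1 - 1) - 1) = (3 + X)*(4*0 - 1) = (3 + X)*(0 - 1) = (3 + X)*(-1) = -3 - X)
y(F, t) = -3 - t
y(-50, 16) - P(12) = (-3 - 1*16) - 1*12**2 = (-3 - 16) - 1*144 = -19 - 144 = -163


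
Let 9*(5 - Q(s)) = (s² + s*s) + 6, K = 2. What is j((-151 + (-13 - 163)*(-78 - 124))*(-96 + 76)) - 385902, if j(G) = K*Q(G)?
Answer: -2005172754640/9 ≈ -2.2280e+11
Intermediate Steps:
Q(s) = 13/3 - 2*s²/9 (Q(s) = 5 - ((s² + s*s) + 6)/9 = 5 - ((s² + s²) + 6)/9 = 5 - (2*s² + 6)/9 = 5 - (6 + 2*s²)/9 = 5 + (-⅔ - 2*s²/9) = 13/3 - 2*s²/9)
j(G) = 26/3 - 4*G²/9 (j(G) = 2*(13/3 - 2*G²/9) = 26/3 - 4*G²/9)
j((-151 + (-13 - 163)*(-78 - 124))*(-96 + 76)) - 385902 = (26/3 - 4*(-151 + (-13 - 163)*(-78 - 124))²*(-96 + 76)²/9) - 385902 = (26/3 - 4*400*(-151 - 176*(-202))²/9) - 385902 = (26/3 - 4*400*(-151 + 35552)²/9) - 385902 = (26/3 - 4*(35401*(-20))²/9) - 385902 = (26/3 - 4/9*(-708020)²) - 385902 = (26/3 - 4/9*501292320400) - 385902 = (26/3 - 2005169281600/9) - 385902 = -2005169281522/9 - 385902 = -2005172754640/9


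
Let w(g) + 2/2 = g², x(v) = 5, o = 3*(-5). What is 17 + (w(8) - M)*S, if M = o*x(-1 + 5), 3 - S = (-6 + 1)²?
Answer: -3019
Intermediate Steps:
o = -15
S = -22 (S = 3 - (-6 + 1)² = 3 - 1*(-5)² = 3 - 1*25 = 3 - 25 = -22)
M = -75 (M = -15*5 = -75)
w(g) = -1 + g²
17 + (w(8) - M)*S = 17 + ((-1 + 8²) - 1*(-75))*(-22) = 17 + ((-1 + 64) + 75)*(-22) = 17 + (63 + 75)*(-22) = 17 + 138*(-22) = 17 - 3036 = -3019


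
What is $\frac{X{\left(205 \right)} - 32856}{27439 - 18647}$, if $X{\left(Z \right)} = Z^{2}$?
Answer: $\frac{9169}{8792} \approx 1.0429$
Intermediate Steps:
$\frac{X{\left(205 \right)} - 32856}{27439 - 18647} = \frac{205^{2} - 32856}{27439 - 18647} = \frac{42025 - 32856}{27439 + \left(-23862 + 5215\right)} = \frac{9169}{27439 - 18647} = \frac{9169}{8792}$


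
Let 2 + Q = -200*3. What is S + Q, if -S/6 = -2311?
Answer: 13264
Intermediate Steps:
S = 13866 (S = -6*(-2311) = 13866)
Q = -602 (Q = -2 - 200*3 = -2 - 600 = -602)
S + Q = 13866 - 602 = 13264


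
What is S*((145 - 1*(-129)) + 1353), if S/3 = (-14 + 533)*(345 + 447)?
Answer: 2006325288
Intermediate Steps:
S = 1233144 (S = 3*((-14 + 533)*(345 + 447)) = 3*(519*792) = 3*411048 = 1233144)
S*((145 - 1*(-129)) + 1353) = 1233144*((145 - 1*(-129)) + 1353) = 1233144*((145 + 129) + 1353) = 1233144*(274 + 1353) = 1233144*1627 = 2006325288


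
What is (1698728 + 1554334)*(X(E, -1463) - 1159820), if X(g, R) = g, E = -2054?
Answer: -3779648158188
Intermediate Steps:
(1698728 + 1554334)*(X(E, -1463) - 1159820) = (1698728 + 1554334)*(-2054 - 1159820) = 3253062*(-1161874) = -3779648158188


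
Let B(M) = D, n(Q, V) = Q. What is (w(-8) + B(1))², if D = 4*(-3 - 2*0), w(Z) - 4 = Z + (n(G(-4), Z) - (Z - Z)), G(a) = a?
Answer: 400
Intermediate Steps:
w(Z) = Z (w(Z) = 4 + (Z + (-4 - (Z - Z))) = 4 + (Z + (-4 - 1*0)) = 4 + (Z + (-4 + 0)) = 4 + (Z - 4) = 4 + (-4 + Z) = Z)
D = -12 (D = 4*(-3 + 0) = 4*(-3) = -12)
B(M) = -12
(w(-8) + B(1))² = (-8 - 12)² = (-20)² = 400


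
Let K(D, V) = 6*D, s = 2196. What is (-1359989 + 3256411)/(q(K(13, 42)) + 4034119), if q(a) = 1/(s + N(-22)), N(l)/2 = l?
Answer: 4081100144/8681424089 ≈ 0.47010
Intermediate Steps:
N(l) = 2*l
q(a) = 1/2152 (q(a) = 1/(2196 + 2*(-22)) = 1/(2196 - 44) = 1/2152)
(-1359989 + 3256411)/(q(K(13, 42)) + 4034119) = (-1359989 + 3256411)/(1/2152 + 4034119) = 1896422/(8681424089/2152) = 1896422*(2152/8681424089) = 4081100144/8681424089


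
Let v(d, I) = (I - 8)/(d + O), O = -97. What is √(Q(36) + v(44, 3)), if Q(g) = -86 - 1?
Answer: 7*I*√4982/53 ≈ 9.3223*I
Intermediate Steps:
v(d, I) = (-8 + I)/(-97 + d) (v(d, I) = (I - 8)/(d - 97) = (-8 + I)/(-97 + d))
Q(g) = -87
√(Q(36) + v(44, 3)) = √(-87 + (-8 + 3)/(-97 + 44)) = √(-87 - 5/(-53)) = √(-87 - 1/53*(-5)) = √(-87 + 5/53) = √(-4606/53) = 7*I*√4982/53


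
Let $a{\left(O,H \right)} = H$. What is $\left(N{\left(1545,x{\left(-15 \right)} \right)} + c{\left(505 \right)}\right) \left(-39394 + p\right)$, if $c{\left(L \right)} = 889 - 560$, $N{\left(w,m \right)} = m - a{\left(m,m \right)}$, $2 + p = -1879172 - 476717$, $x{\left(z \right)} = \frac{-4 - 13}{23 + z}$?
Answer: $-788048765$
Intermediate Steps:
$x{\left(z \right)} = - \frac{17}{23 + z}$
$p = -2355891$ ($p = -2 - 2355889 = -2355891$)
$N{\left(w,m \right)} = 0$ ($N{\left(w,m \right)} = m - m = 0$)
$c{\left(L \right)} = 329$
$\left(N{\left(1545,x{\left(-15 \right)} \right)} + c{\left(505 \right)}\right) \left(-39394 + p\right) = \left(0 + 329\right) \left(-39394 - 2355891\right) = 329 \left(-2395285\right) = -788048765$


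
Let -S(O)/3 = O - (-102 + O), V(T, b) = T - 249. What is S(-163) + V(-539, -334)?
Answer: -1094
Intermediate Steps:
V(T, b) = -249 + T
S(O) = -306 (S(O) = -3*(O - (-102 + O)) = -3*(O + (102 - O)) = -3*102 = -306)
S(-163) + V(-539, -334) = -306 + (-249 - 539) = -306 - 788 = -1094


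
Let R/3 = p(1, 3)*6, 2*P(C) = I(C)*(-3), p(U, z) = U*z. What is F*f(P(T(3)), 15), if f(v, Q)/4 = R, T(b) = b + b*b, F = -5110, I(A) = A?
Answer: -1103760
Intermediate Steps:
T(b) = b + b**2
P(C) = -3*C/2 (P(C) = (C*(-3))/2 = (-3*C)/2 = -3*C/2)
R = 54 (R = 3*((1*3)*6) = 3*(3*6) = 3*18 = 54)
f(v, Q) = 216 (f(v, Q) = 4*54 = 216)
F*f(P(T(3)), 15) = -5110*216 = -1103760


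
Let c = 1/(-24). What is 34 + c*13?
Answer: 803/24 ≈ 33.458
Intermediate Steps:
c = -1/24 ≈ -0.041667
34 + c*13 = 34 - 1/24*13 = 34 - 13/24 = 803/24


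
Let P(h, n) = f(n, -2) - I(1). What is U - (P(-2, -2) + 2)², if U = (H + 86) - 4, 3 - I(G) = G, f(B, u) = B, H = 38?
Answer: 116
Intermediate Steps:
I(G) = 3 - G
P(h, n) = -2 + n (P(h, n) = n - (3 - 1*1) = n - (3 - 1) = n - 1*2 = n - 2 = -2 + n)
U = 120 (U = (38 + 86) - 4 = 124 - 4 = 120)
U - (P(-2, -2) + 2)² = 120 - ((-2 - 2) + 2)² = 120 - (-4 + 2)² = 120 - 1*(-2)² = 120 - 1*4 = 120 - 4 = 116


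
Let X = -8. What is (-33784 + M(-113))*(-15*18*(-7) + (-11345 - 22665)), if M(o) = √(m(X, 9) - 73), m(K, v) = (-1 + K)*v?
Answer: 1085142080 - 32120*I*√154 ≈ 1.0851e+9 - 3.986e+5*I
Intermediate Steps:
m(K, v) = v*(-1 + K)
M(o) = I*√154 (M(o) = √(9*(-1 - 8) - 73) = √(9*(-9) - 73) = √(-81 - 73) = √(-154) = I*√154)
(-33784 + M(-113))*(-15*18*(-7) + (-11345 - 22665)) = (-33784 + I*√154)*(-15*18*(-7) + (-11345 - 22665)) = (-33784 + I*√154)*(-270*(-7) - 34010) = (-33784 + I*√154)*(1890 - 34010) = (-33784 + I*√154)*(-32120) = 1085142080 - 32120*I*√154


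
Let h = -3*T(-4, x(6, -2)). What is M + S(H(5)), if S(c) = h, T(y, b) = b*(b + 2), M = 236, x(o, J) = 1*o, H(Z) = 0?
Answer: 92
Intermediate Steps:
x(o, J) = o
T(y, b) = b*(2 + b)
h = -144 (h = -18*(2 + 6) = -18*8 = -3*48 = -144)
S(c) = -144
M + S(H(5)) = 236 - 144 = 92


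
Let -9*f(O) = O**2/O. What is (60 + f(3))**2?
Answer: 32041/9 ≈ 3560.1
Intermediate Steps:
f(O) = -O/9 (f(O) = -O**2/(9*O) = -O/9)
(60 + f(3))**2 = (60 - 1/9*3)**2 = (60 - 1/3)**2 = (179/3)**2 = 32041/9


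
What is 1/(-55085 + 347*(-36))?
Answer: -1/67577 ≈ -1.4798e-5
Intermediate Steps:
1/(-55085 + 347*(-36)) = 1/(-55085 - 12492) = 1/(-67577) = -1/67577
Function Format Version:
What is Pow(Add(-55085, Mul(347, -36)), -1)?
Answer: Rational(-1, 67577) ≈ -1.4798e-5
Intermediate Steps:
Pow(Add(-55085, Mul(347, -36)), -1) = Pow(Add(-55085, -12492), -1) = Pow(-67577, -1) = Rational(-1, 67577)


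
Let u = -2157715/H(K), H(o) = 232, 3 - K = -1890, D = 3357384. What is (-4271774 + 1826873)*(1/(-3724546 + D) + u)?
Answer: 968463127131019431/42590792 ≈ 2.2739e+10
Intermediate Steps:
K = 1893 (K = 3 - 1*(-1890) = 3 + 1890 = 1893)
u = -2157715/232 ≈ -9300.5
(-4271774 + 1826873)*(1/(-3724546 + D) + u) = (-4271774 + 1826873)*(1/(-3724546 + 3357384) - 2157715/232) = -2444901*(1/(-367162) - 2157715/232) = -2444901*(-1/367162 - 2157715/232) = -2444901*(-396115477531/42590792) = 968463127131019431/42590792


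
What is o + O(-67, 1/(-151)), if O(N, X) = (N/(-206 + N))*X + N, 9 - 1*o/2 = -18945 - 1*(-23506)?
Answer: -378056200/41223 ≈ -9171.0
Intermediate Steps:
o = -9104 (o = 18 - 2*(-18945 - 1*(-23506)) = 18 - 2*(-18945 + 23506) = 18 - 2*4561 = 18 - 9122 = -9104)
O(N, X) = N + N*X/(-206 + N) (O(N, X) = (N/(-206 + N))*X + N = N*X/(-206 + N) + N = N + N*X/(-206 + N))
o + O(-67, 1/(-151)) = -9104 - 67*(-206 - 67 + 1/(-151))/(-206 - 67) = -9104 - 67*(-206 - 67 - 1/151)/(-273) = -9104 - 67*(-1/273)*(-41224/151) = -9104 - 2762008/41223 = -378056200/41223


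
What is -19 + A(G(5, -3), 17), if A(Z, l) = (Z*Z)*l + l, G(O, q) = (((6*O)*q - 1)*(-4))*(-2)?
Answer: 9009726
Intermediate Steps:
G(O, q) = -8 + 48*O*q (G(O, q) = ((6*O*q - 1)*(-4))*(-2) = ((-1 + 6*O*q)*(-4))*(-2) = (4 - 24*O*q)*(-2) = -8 + 48*O*q)
A(Z, l) = l + l*Z**2 (A(Z, l) = Z**2*l + l = l*Z**2 + l = l + l*Z**2)
-19 + A(G(5, -3), 17) = -19 + 17*(1 + (-8 + 48*5*(-3))**2) = -19 + 17*(1 + (-8 - 720)**2) = -19 + 17*(1 + (-728)**2) = -19 + 17*(1 + 529984) = -19 + 17*529985 = -19 + 9009745 = 9009726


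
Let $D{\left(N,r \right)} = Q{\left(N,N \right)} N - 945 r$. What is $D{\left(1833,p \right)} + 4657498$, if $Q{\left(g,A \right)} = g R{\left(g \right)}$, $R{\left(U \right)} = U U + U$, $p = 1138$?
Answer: $11295016350946$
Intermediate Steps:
$R{\left(U \right)} = U + U^{2}$ ($R{\left(U \right)} = U^{2} + U = U + U^{2}$)
$Q{\left(g,A \right)} = g^{2} \left(1 + g\right)$ ($Q{\left(g,A \right)} = g g \left(1 + g\right) = g^{2} \left(1 + g\right)$)
$D{\left(N,r \right)} = - 945 r + N^{3} \left(1 + N\right)$ ($D{\left(N,r \right)} = N^{2} \left(1 + N\right) N - 945 r = N^{3} \left(1 + N\right) - 945 r = - 945 r + N^{3} \left(1 + N\right)$)
$D{\left(1833,p \right)} + 4657498 = \left(\left(-945\right) 1138 + 1833^{3} \left(1 + 1833\right)\right) + 4657498 = \left(-1075410 + 6158676537 \cdot 1834\right) + 4657498 = \left(-1075410 + 11295012768858\right) + 4657498 = 11295011693448 + 4657498 = 11295016350946$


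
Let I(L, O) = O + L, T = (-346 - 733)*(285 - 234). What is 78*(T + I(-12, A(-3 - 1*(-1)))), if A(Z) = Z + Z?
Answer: -4293510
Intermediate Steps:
A(Z) = 2*Z
T = -55029 (T = -1079*51 = -55029)
I(L, O) = L + O
78*(T + I(-12, A(-3 - 1*(-1)))) = 78*(-55029 + (-12 + 2*(-3 - 1*(-1)))) = 78*(-55029 + (-12 + 2*(-3 + 1))) = 78*(-55029 + (-12 + 2*(-2))) = 78*(-55029 + (-12 - 4)) = 78*(-55029 - 16) = 78*(-55045) = -4293510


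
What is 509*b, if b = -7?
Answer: -3563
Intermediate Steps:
509*b = 509*(-7) = -3563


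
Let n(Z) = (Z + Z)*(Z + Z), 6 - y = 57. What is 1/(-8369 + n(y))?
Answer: 1/2035 ≈ 0.00049140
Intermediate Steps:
y = -51 (y = 6 - 1*57 = 6 - 57 = -51)
n(Z) = 4*Z² (n(Z) = (2*Z)*(2*Z) = 4*Z²)
1/(-8369 + n(y)) = 1/(-8369 + 4*(-51)²) = 1/(-8369 + 4*2601) = 1/(-8369 + 10404) = 1/2035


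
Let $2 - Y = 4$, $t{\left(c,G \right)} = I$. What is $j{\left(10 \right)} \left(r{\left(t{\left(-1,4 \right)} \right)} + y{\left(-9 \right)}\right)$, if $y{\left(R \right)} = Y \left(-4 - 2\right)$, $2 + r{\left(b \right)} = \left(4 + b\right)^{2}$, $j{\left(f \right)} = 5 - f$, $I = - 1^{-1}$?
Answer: $-95$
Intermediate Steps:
$I = -1$ ($I = \left(-1\right) 1 = -1$)
$t{\left(c,G \right)} = -1$
$Y = -2$ ($Y = 2 - 4 = -2$)
$r{\left(b \right)} = -2 + \left(4 + b\right)^{2}$
$y{\left(R \right)} = 12$ ($y{\left(R \right)} = - 2 \left(-4 - 2\right) = \left(-2\right) \left(-6\right) = 12$)
$j{\left(10 \right)} \left(r{\left(t{\left(-1,4 \right)} \right)} + y{\left(-9 \right)}\right) = \left(5 - 10\right) \left(\left(-2 + \left(4 - 1\right)^{2}\right) + 12\right) = \left(5 - 10\right) \left(\left(-2 + 3^{2}\right) + 12\right) = - 5 \left(\left(-2 + 9\right) + 12\right) = - 5 \left(7 + 12\right) = \left(-5\right) 19 = -95$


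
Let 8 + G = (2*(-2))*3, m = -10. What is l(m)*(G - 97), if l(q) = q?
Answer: 1170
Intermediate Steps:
G = -20 (G = -8 + (2*(-2))*3 = -8 - 4*3 = -8 - 12 = -20)
l(m)*(G - 97) = -10*(-20 - 97) = -10*(-117) = 1170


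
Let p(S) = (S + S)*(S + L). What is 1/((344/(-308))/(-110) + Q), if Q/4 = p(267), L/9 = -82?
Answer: -4235/4260647117 ≈ -9.9398e-7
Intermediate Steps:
L = -738 (L = 9*(-82) = -738)
p(S) = 2*S*(-738 + S) (p(S) = (S + S)*(S - 738) = (2*S)*(-738 + S) = 2*S*(-738 + S))
Q = -1006056 (Q = 4*(2*267*(-738 + 267)) = 4*(2*267*(-471)) = 4*(-251514) = -1006056)
1/((344/(-308))/(-110) + Q) = 1/((344/(-308))/(-110) - 1006056) = 1/(-172*(-1)/(55*308) - 1006056) = 1/(-1/110*(-86/77) - 1006056) = 1/(43/4235 - 1006056) = 1/(-4260647117/4235) = -4235/4260647117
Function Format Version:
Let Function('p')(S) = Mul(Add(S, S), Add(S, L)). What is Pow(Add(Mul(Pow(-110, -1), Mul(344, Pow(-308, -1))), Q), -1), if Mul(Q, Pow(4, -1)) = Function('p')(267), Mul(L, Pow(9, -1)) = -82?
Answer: Rational(-4235, 4260647117) ≈ -9.9398e-7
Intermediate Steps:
L = -738 (L = Mul(9, -82) = -738)
Function('p')(S) = Mul(2, S, Add(-738, S)) (Function('p')(S) = Mul(Add(S, S), Add(S, -738)) = Mul(Mul(2, S), Add(-738, S)) = Mul(2, S, Add(-738, S)))
Q = -1006056 (Q = Mul(4, Mul(2, 267, Add(-738, 267))) = Mul(4, Mul(2, 267, -471)) = Mul(4, -251514) = -1006056)
Pow(Add(Mul(Pow(-110, -1), Mul(344, Pow(-308, -1))), Q), -1) = Pow(Add(Mul(Pow(-110, -1), Mul(344, Pow(-308, -1))), -1006056), -1) = Pow(Add(Mul(Rational(-1, 110), Mul(344, Rational(-1, 308))), -1006056), -1) = Pow(Add(Mul(Rational(-1, 110), Rational(-86, 77)), -1006056), -1) = Pow(Add(Rational(43, 4235), -1006056), -1) = Pow(Rational(-4260647117, 4235), -1) = Rational(-4235, 4260647117)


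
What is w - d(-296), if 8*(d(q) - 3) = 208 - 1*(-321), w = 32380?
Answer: 258487/8 ≈ 32311.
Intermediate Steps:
d(q) = 553/8 (d(q) = 3 + (208 - 1*(-321))/8 = 3 + (208 + 321)/8 = 3 + (⅛)*529 = 3 + 529/8 = 553/8)
w - d(-296) = 32380 - 1*553/8 = 32380 - 553/8 = 258487/8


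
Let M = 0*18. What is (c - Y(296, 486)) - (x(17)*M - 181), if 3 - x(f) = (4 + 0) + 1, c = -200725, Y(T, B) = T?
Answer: -200840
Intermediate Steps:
M = 0
x(f) = -2 (x(f) = 3 - ((4 + 0) + 1) = 3 - (4 + 1) = 3 - 1*5 = 3 - 5 = -2)
(c - Y(296, 486)) - (x(17)*M - 181) = (-200725 - 1*296) - (-2*0 - 181) = (-200725 - 296) - (0 - 181) = -201021 - 1*(-181) = -201021 + 181 = -200840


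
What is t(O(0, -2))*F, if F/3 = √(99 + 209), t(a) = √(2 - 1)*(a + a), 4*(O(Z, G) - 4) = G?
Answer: 42*√77 ≈ 368.55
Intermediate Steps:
O(Z, G) = 4 + G/4
t(a) = 2*a (t(a) = √1*(2*a) = 1*(2*a) = 2*a)
F = 6*√77 (F = 3*√(99 + 209) = 3*√308 = 3*(2*√77) = 6*√77 ≈ 52.650)
t(O(0, -2))*F = (2*(4 + (¼)*(-2)))*(6*√77) = (2*(4 - ½))*(6*√77) = (2*(7/2))*(6*√77) = 7*(6*√77) = 42*√77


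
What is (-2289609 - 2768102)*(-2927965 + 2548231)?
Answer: 1920584828874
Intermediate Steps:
(-2289609 - 2768102)*(-2927965 + 2548231) = -5057711*(-379734) = 1920584828874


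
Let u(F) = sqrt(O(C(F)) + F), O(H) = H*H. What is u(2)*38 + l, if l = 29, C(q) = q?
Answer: 29 + 38*sqrt(6) ≈ 122.08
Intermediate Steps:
O(H) = H**2
u(F) = sqrt(F + F**2) (u(F) = sqrt(F**2 + F) = sqrt(F + F**2))
u(2)*38 + l = sqrt(2*(1 + 2))*38 + 29 = sqrt(2*3)*38 + 29 = sqrt(6)*38 + 29 = 38*sqrt(6) + 29 = 29 + 38*sqrt(6)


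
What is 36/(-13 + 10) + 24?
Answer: 12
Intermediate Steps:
36/(-13 + 10) + 24 = 36/(-3) + 24 = 36*(-⅓) + 24 = -12 + 24 = 12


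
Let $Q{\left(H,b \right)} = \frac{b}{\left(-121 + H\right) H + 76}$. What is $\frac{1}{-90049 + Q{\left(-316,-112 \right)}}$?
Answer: $- \frac{17271}{1555236293} \approx -1.1105 \cdot 10^{-5}$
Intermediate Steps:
$Q{\left(H,b \right)} = \frac{b}{76 + H \left(-121 + H\right)}$ ($Q{\left(H,b \right)} = \frac{b}{H \left(-121 + H\right) + 76} = \frac{b}{76 + H \left(-121 + H\right)}$)
$\frac{1}{-90049 + Q{\left(-316,-112 \right)}} = \frac{1}{-90049 - \frac{112}{76 + \left(-316\right)^{2} - -38236}} = \frac{1}{-90049 - \frac{112}{76 + 99856 + 38236}} = \frac{1}{-90049 - \frac{112}{138168}} = \frac{1}{-90049 - \frac{14}{17271}} = \frac{1}{- \frac{1555236293}{17271}} = - \frac{17271}{1555236293}$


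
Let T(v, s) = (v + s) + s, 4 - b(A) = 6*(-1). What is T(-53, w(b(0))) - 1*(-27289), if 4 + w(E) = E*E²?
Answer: 29228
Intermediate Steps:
b(A) = 10 (b(A) = 4 - 6*(-1) = 4 - 1*(-6) = 4 + 6 = 10)
w(E) = -4 + E³ (w(E) = -4 + E*E² = -4 + E³)
T(v, s) = v + 2*s (T(v, s) = (s + v) + s = v + 2*s)
T(-53, w(b(0))) - 1*(-27289) = (-53 + 2*(-4 + 10³)) - 1*(-27289) = (-53 + 2*(-4 + 1000)) + 27289 = (-53 + 2*996) + 27289 = (-53 + 1992) + 27289 = 1939 + 27289 = 29228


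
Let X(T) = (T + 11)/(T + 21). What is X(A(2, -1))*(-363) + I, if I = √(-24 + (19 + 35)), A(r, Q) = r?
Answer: -4719/23 + √30 ≈ -199.70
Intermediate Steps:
X(T) = (11 + T)/(21 + T)
I = √30 (I = √(-24 + 54) = √30 ≈ 5.4772)
X(A(2, -1))*(-363) + I = ((11 + 2)/(21 + 2))*(-363) + √30 = (13/23)*(-363) + √30 = -4719/23 + √30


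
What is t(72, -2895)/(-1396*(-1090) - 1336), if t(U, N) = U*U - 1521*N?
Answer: 1469493/506768 ≈ 2.8997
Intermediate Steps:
t(U, N) = U**2 - 1521*N
t(72, -2895)/(-1396*(-1090) - 1336) = (72**2 - 1521*(-2895))/(-1396*(-1090) - 1336) = (5184 + 4403295)/(1521640 - 1336) = 4408479/1520304 = 4408479*(1/1520304) = 1469493/506768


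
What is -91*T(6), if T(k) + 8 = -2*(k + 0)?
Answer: 1820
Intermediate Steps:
T(k) = -8 - 2*k (T(k) = -8 - 2*(k + 0) = -8 - 2*k)
-91*T(6) = -91*(-8 - 2*6) = -91*(-8 - 12) = -91*(-20) = 1820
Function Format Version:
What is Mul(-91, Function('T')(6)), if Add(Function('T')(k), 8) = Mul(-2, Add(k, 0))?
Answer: 1820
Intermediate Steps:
Function('T')(k) = Add(-8, Mul(-2, k)) (Function('T')(k) = Add(-8, Mul(-2, Add(k, 0))) = Add(-8, Mul(-2, k)))
Mul(-91, Function('T')(6)) = Mul(-91, Add(-8, Mul(-2, 6))) = Mul(-91, Add(-8, -12)) = Mul(-91, -20) = 1820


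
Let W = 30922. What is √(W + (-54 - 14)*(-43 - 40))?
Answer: √36566 ≈ 191.22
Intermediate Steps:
√(W + (-54 - 14)*(-43 - 40)) = √(30922 + (-54 - 14)*(-43 - 40)) = √(30922 - 68*(-83)) = √(30922 + 5644) = √36566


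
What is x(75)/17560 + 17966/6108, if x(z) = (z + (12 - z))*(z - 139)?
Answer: 19424501/6703530 ≈ 2.8977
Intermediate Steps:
x(z) = -1668 + 12*z (x(z) = 12*(-139 + z) = -1668 + 12*z)
x(75)/17560 + 17966/6108 = (-1668 + 12*75)/17560 + 17966/6108 = (-1668 + 900)*(1/17560) + 17966*(1/6108) = -768*1/17560 + 8983/3054 = -96/2195 + 8983/3054 = 19424501/6703530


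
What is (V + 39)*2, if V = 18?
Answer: 114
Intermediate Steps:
(V + 39)*2 = (18 + 39)*2 = 57*2 = 114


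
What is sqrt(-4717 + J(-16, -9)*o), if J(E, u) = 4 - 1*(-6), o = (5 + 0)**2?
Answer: I*sqrt(4467) ≈ 66.836*I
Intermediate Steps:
o = 25 (o = 5**2 = 25)
J(E, u) = 10 (J(E, u) = 4 + 6 = 10)
sqrt(-4717 + J(-16, -9)*o) = sqrt(-4717 + 10*25) = sqrt(-4717 + 250) = sqrt(-4467) = I*sqrt(4467)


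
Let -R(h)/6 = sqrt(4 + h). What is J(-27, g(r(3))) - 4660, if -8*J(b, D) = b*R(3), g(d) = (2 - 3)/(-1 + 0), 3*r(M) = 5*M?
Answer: -4660 - 81*sqrt(7)/4 ≈ -4713.6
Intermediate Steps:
r(M) = 5*M/3 (r(M) = (5*M)/3 = 5*M/3)
R(h) = -6*sqrt(4 + h)
g(d) = 1 (g(d) = -1/(-1) = -1*(-1) = 1)
J(b, D) = 3*b*sqrt(7)/4 (J(b, D) = -b*(-6*sqrt(4 + 3))/8 = -b*(-6*sqrt(7))/8 = -(-3)*b*sqrt(7)/4 = 3*b*sqrt(7)/4)
J(-27, g(r(3))) - 4660 = (3/4)*(-27)*sqrt(7) - 4660 = -81*sqrt(7)/4 - 4660 = -4660 - 81*sqrt(7)/4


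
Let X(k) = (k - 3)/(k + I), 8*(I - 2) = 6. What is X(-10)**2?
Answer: 2704/841 ≈ 3.2152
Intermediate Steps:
I = 11/4 (I = 2 + (1/8)*6 = 2 + 3/4 = 11/4 ≈ 2.7500)
X(k) = (-3 + k)/(11/4 + k) (X(k) = (k - 3)/(k + 11/4) = (-3 + k)/(11/4 + k))
X(-10)**2 = (4*(-3 - 10)/(11 + 4*(-10)))**2 = (4*(-13)/(11 - 40))**2 = (4*(-13)/(-29))**2 = (4*(-1/29)*(-13))**2 = (52/29)**2 = 2704/841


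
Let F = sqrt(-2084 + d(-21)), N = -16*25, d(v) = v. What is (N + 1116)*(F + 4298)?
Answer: 3077368 + 716*I*sqrt(2105) ≈ 3.0774e+6 + 32850.0*I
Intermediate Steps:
N = -400
F = I*sqrt(2105) (F = sqrt(-2084 - 21) = sqrt(-2105) = I*sqrt(2105) ≈ 45.88*I)
(N + 1116)*(F + 4298) = (-400 + 1116)*(I*sqrt(2105) + 4298) = 716*(4298 + I*sqrt(2105)) = 3077368 + 716*I*sqrt(2105)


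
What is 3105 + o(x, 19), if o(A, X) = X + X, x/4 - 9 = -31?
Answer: 3143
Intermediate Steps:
x = -88 (x = 36 + 4*(-31) = 36 - 124 = -88)
o(A, X) = 2*X
3105 + o(x, 19) = 3105 + 2*19 = 3105 + 38 = 3143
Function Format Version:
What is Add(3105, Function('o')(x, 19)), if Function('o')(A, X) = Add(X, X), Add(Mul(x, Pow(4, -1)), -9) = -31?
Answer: 3143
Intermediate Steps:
x = -88 (x = Add(36, Mul(4, -31)) = Add(36, -124) = -88)
Function('o')(A, X) = Mul(2, X)
Add(3105, Function('o')(x, 19)) = Add(3105, Mul(2, 19)) = Add(3105, 38) = 3143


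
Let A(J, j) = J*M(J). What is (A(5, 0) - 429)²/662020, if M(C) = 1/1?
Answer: 44944/165505 ≈ 0.27156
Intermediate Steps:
M(C) = 1
A(J, j) = J (A(J, j) = J*1 = J)
(A(5, 0) - 429)²/662020 = (5 - 429)²/662020 = (-424)²*(1/662020) = 179776*(1/662020) = 44944/165505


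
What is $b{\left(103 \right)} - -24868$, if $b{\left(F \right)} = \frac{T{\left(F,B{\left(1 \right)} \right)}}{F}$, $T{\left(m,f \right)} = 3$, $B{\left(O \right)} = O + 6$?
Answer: $\frac{2561407}{103} \approx 24868.0$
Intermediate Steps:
$B{\left(O \right)} = 6 + O$
$b{\left(F \right)} = \frac{3}{F}$
$b{\left(103 \right)} - -24868 = \frac{3}{103} - -24868 = 3 \cdot \frac{1}{103} + 24868 = \frac{3}{103} + 24868 = \frac{2561407}{103}$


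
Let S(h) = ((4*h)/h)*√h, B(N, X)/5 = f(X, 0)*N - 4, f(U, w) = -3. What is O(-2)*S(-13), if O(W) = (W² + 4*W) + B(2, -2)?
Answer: -216*I*√13 ≈ -778.8*I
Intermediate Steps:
B(N, X) = -20 - 15*N (B(N, X) = 5*(-3*N - 4) = 5*(-4 - 3*N) = -20 - 15*N)
O(W) = -50 + W² + 4*W (O(W) = (W² + 4*W) + (-20 - 15*2) = (W² + 4*W) + (-20 - 30) = (W² + 4*W) - 50 = -50 + W² + 4*W)
S(h) = 4*√h
O(-2)*S(-13) = (-50 + (-2)² + 4*(-2))*(4*√(-13)) = (-50 + 4 - 8)*(4*(I*√13)) = -216*I*√13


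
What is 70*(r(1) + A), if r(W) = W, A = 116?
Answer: 8190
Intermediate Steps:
70*(r(1) + A) = 70*(1 + 116) = 70*117 = 8190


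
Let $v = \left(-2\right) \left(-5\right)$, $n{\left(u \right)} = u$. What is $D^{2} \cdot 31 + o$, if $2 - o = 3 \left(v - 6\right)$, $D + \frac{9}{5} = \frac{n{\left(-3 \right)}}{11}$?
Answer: $\frac{372626}{3025} \approx 123.18$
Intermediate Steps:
$v = 10$
$D = - \frac{114}{55}$ ($D = - \frac{9}{5} - \frac{3}{11} = - \frac{114}{55} \approx -2.0727$)
$o = -10$ ($o = 2 - 3 \left(10 - 6\right) = 2 - 3 \cdot 4 = 2 - 12 = -10$)
$D^{2} \cdot 31 + o = \left(- \frac{114}{55}\right)^{2} \cdot 31 - 10 = \frac{12996}{3025} \cdot 31 - 10 = \frac{402876}{3025} - 10 = \frac{372626}{3025}$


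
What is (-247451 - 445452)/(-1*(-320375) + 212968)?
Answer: -692903/533343 ≈ -1.2992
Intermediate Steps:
(-247451 - 445452)/(-1*(-320375) + 212968) = -692903/(320375 + 212968) = -692903/533343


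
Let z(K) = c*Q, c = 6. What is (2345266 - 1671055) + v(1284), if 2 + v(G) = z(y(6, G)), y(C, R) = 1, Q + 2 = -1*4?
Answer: 674173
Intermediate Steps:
Q = -6 (Q = -2 - 1*4 = -2 - 4 = -6)
z(K) = -36 (z(K) = 6*(-6) = -36)
v(G) = -38 (v(G) = -2 - 36 = -38)
(2345266 - 1671055) + v(1284) = (2345266 - 1671055) - 38 = 674211 - 38 = 674173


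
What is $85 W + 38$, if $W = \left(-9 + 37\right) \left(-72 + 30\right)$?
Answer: $-99922$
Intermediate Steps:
$W = -1176$ ($W = 28 \left(-42\right) = -1176$)
$85 W + 38 = 85 \left(-1176\right) + 38 = -99960 + 38 = -99922$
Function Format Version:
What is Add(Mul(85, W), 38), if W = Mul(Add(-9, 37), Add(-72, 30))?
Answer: -99922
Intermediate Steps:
W = -1176 (W = Mul(28, -42) = -1176)
Add(Mul(85, W), 38) = Add(Mul(85, -1176), 38) = Add(-99960, 38) = -99922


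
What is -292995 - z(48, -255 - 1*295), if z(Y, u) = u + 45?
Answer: -292490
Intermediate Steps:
z(Y, u) = 45 + u
-292995 - z(48, -255 - 1*295) = -292995 - (45 + (-255 - 1*295)) = -292995 - (45 + (-255 - 295)) = -292995 - (45 - 550) = -292995 - 1*(-505) = -292995 + 505 = -292490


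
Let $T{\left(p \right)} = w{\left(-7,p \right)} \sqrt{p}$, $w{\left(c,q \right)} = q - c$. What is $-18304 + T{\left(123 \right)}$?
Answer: $-18304 + 130 \sqrt{123} \approx -16862.0$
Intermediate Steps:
$T{\left(p \right)} = \sqrt{p} \left(7 + p\right)$ ($T{\left(p \right)} = \left(p - -7\right) \sqrt{p} = \left(p + 7\right) \sqrt{p} = \left(7 + p\right) \sqrt{p} = \sqrt{p} \left(7 + p\right)$)
$-18304 + T{\left(123 \right)} = -18304 + \sqrt{123} \left(7 + 123\right) = -18304 + \sqrt{123} \cdot 130 = -18304 + 130 \sqrt{123}$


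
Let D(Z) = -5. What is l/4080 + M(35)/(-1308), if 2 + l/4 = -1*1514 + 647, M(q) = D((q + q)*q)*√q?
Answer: -869/1020 + 5*√35/1308 ≈ -0.82935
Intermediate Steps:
M(q) = -5*√q
l = -3476 (l = -8 + 4*(-1*1514 + 647) = -8 + 4*(-1514 + 647) = -8 + 4*(-867) = -8 - 3468 = -3476)
l/4080 + M(35)/(-1308) = -3476/4080 - 5*√35/(-1308) = -3476*1/4080 - 5*√35*(-1/1308) = -869/1020 + 5*√35/1308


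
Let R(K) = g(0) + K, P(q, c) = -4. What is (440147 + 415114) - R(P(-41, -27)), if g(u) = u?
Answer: 855265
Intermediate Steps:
R(K) = K (R(K) = 0 + K = K)
(440147 + 415114) - R(P(-41, -27)) = (440147 + 415114) - 1*(-4) = 855261 + 4 = 855265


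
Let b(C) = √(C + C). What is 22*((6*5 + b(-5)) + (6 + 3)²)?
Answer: 2442 + 22*I*√10 ≈ 2442.0 + 69.57*I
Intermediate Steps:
b(C) = √2*√C (b(C) = √(2*C) = √2*√C)
22*((6*5 + b(-5)) + (6 + 3)²) = 22*((6*5 + √2*√(-5)) + (6 + 3)²) = 22*((30 + √2*(I*√5)) + 9²) = 22*((30 + I*√10) + 81) = 22*(111 + I*√10) = 2442 + 22*I*√10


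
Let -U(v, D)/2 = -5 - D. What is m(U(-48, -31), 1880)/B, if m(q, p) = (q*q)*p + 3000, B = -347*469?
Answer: -5086520/162743 ≈ -31.255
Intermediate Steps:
U(v, D) = 10 + 2*D (U(v, D) = -2*(-5 - D) = 10 + 2*D)
B = -162743
m(q, p) = 3000 + p*q² (m(q, p) = q²*p + 3000 = p*q² + 3000 = 3000 + p*q²)
m(U(-48, -31), 1880)/B = (3000 + 1880*(10 + 2*(-31))²)/(-162743) = (3000 + 1880*(10 - 62)²)*(-1/162743) = (3000 + 1880*(-52)²)*(-1/162743) = (3000 + 1880*2704)*(-1/162743) = (3000 + 5083520)*(-1/162743) = 5086520*(-1/162743) = -5086520/162743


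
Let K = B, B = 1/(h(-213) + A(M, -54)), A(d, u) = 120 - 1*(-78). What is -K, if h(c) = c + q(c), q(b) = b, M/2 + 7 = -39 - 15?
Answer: 1/228 ≈ 0.0043860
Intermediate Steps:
M = -122 (M = -14 + 2*(-39 - 15) = -14 + 2*(-54) = -14 - 108 = -122)
A(d, u) = 198 (A(d, u) = 120 + 78 = 198)
h(c) = 2*c (h(c) = c + c = 2*c)
B = -1/228 (B = 1/(2*(-213) + 198) = 1/(-426 + 198) = 1/(-228) = -1/228 ≈ -0.0043860)
K = -1/228 ≈ -0.0043860
-K = -1*(-1/228) = 1/228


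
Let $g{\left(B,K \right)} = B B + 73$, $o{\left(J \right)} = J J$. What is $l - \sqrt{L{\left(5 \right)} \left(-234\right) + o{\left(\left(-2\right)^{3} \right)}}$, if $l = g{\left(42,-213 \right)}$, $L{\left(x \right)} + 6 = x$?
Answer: $1837 - \sqrt{298} \approx 1819.7$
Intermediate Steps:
$L{\left(x \right)} = -6 + x$
$o{\left(J \right)} = J^{2}$
$g{\left(B,K \right)} = 73 + B^{2}$ ($g{\left(B,K \right)} = B^{2} + 73 = 73 + B^{2}$)
$l = 1837$ ($l = 73 + 42^{2} = 73 + 1764 = 1837$)
$l - \sqrt{L{\left(5 \right)} \left(-234\right) + o{\left(\left(-2\right)^{3} \right)}} = 1837 - \sqrt{\left(-6 + 5\right) \left(-234\right) + \left(\left(-2\right)^{3}\right)^{2}} = 1837 - \sqrt{\left(-1\right) \left(-234\right) + \left(-8\right)^{2}} = 1837 - \sqrt{234 + 64} = 1837 - \sqrt{298}$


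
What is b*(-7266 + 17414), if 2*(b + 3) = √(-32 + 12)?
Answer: -30444 + 10148*I*√5 ≈ -30444.0 + 22692.0*I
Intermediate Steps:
b = -3 + I*√5 (b = -3 + √(-32 + 12)/2 = -3 + √(-20)/2 = -3 + (2*I*√5)/2 = -3 + I*√5 ≈ -3.0 + 2.2361*I)
b*(-7266 + 17414) = (-3 + I*√5)*(-7266 + 17414) = (-3 + I*√5)*10148 = -30444 + 10148*I*√5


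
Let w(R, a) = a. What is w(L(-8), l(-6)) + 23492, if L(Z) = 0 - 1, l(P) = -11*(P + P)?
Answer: 23624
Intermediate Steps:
l(P) = -22*P
L(Z) = -1
w(L(-8), l(-6)) + 23492 = -22*(-6) + 23492 = 132 + 23492 = 23624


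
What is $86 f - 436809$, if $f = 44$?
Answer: $-433025$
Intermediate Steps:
$86 f - 436809 = 86 \cdot 44 - 436809 = 3784 - 436809 = -433025$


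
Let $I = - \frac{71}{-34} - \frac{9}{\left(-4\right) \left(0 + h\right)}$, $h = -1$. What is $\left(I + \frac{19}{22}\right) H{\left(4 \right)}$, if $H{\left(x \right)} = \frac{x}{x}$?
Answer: $\frac{525}{748} \approx 0.70187$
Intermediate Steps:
$H{\left(x \right)} = 1$
$I = - \frac{11}{68}$ ($I = - \frac{71}{-34} - \frac{9}{\left(-4\right) \left(0 - 1\right)} = \left(-71\right) \left(- \frac{1}{34}\right) - \frac{9}{\left(-4\right) \left(-1\right)} = \frac{71}{34} - \frac{9}{4} = - \frac{11}{68} \approx -0.16176$)
$\left(I + \frac{19}{22}\right) H{\left(4 \right)} = \left(- \frac{11}{68} + \frac{19}{22}\right) 1 = \frac{525}{748} \cdot 1 = \frac{525}{748}$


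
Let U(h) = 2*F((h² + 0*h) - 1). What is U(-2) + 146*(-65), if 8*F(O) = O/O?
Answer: -37959/4 ≈ -9489.8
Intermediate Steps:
F(O) = ⅛ (F(O) = (O/O)/8 = (⅛)*1 = ⅛)
U(h) = ¼ (U(h) = 2*(⅛) = ¼)
U(-2) + 146*(-65) = ¼ + 146*(-65) = ¼ - 9490 = -37959/4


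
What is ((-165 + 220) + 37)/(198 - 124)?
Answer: 46/37 ≈ 1.2432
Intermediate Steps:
((-165 + 220) + 37)/(198 - 124) = (55 + 37)/74 = 92*(1/74) = 46/37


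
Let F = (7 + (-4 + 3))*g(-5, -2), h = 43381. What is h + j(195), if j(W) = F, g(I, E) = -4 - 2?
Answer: 43345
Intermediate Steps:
g(I, E) = -6
F = -36 (F = (7 + (-4 + 3))*(-6) = (7 - 1)*(-6) = 6*(-6) = -36)
j(W) = -36
h + j(195) = 43381 - 36 = 43345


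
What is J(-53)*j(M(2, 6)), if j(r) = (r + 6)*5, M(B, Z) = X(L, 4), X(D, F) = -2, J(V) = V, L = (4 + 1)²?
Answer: -1060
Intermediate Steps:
L = 25 (L = 5² = 25)
M(B, Z) = -2
j(r) = 30 + 5*r (j(r) = (6 + r)*5 = 30 + 5*r)
J(-53)*j(M(2, 6)) = -53*(30 + 5*(-2)) = -53*(30 - 10) = -53*20 = -1060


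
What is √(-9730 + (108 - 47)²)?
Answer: I*√6009 ≈ 77.518*I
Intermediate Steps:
√(-9730 + (108 - 47)²) = √(-9730 + 61²) = √(-9730 + 3721) = √(-6009) = I*√6009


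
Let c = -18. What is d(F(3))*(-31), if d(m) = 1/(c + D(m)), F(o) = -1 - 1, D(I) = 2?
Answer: 31/16 ≈ 1.9375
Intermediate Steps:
F(o) = -2
d(m) = -1/16 (d(m) = 1/(-18 + 2) = 1/(-16) = -1/16)
d(F(3))*(-31) = -1/16*(-31) = 31/16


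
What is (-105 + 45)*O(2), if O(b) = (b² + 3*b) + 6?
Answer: -960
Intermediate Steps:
O(b) = 6 + b² + 3*b
(-105 + 45)*O(2) = (-105 + 45)*(6 + 2² + 3*2) = -60*(6 + 4 + 6) = -60*16 = -960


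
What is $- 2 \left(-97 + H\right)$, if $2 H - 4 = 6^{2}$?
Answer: $154$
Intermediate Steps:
$H = 20$ ($H = 2 + \frac{6^{2}}{2} = 2 + \frac{1}{2} \cdot 36 = 2 + 18 = 20$)
$- 2 \left(-97 + H\right) = - 2 \left(-97 + 20\right) = \left(-2\right) \left(-77\right) = 154$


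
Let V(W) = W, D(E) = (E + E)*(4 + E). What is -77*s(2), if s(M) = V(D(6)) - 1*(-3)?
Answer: -9471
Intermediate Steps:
D(E) = 2*E*(4 + E) (D(E) = (2*E)*(4 + E) = 2*E*(4 + E))
s(M) = 123 (s(M) = 2*6*(4 + 6) - 1*(-3) = 2*6*10 + 3 = 120 + 3 = 123)
-77*s(2) = -77*123 = -9471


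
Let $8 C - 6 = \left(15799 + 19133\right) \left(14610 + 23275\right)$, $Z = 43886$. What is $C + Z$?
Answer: $\frac{661874957}{4} \approx 1.6547 \cdot 10^{8}$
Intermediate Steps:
$C = \frac{661699413}{4}$ ($C = \frac{3}{4} + \frac{\left(15799 + 19133\right) \left(14610 + 23275\right)}{8} = \frac{3}{4} + \frac{34932 \cdot 37885}{8} = \frac{3}{4} + \frac{1}{8} \cdot 1323398820 = \frac{3}{4} + \frac{330849705}{2} = \frac{661699413}{4} \approx 1.6542 \cdot 10^{8}$)
$C + Z = \frac{661699413}{4} + 43886 = \frac{661874957}{4}$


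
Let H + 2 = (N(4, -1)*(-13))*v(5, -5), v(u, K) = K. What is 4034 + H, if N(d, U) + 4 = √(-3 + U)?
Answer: 3772 + 130*I ≈ 3772.0 + 130.0*I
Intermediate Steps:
N(d, U) = -4 + √(-3 + U)
H = -262 + 130*I (H = -2 + ((-4 + √(-3 - 1))*(-13))*(-5) = -2 + ((-4 + √(-4))*(-13))*(-5) = -2 + ((-4 + 2*I)*(-13))*(-5) = -2 + (52 - 26*I)*(-5) = -2 + (-260 + 130*I) = -262 + 130*I ≈ -262.0 + 130.0*I)
4034 + H = 4034 + (-262 + 130*I) = 3772 + 130*I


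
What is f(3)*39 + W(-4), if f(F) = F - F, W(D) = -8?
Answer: -8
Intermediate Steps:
f(F) = 0
f(3)*39 + W(-4) = 0*39 - 8 = 0 - 8 = -8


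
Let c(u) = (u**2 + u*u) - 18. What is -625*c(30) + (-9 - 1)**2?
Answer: -1113650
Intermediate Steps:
c(u) = -18 + 2*u**2 (c(u) = (u**2 + u**2) - 18 = 2*u**2 - 18 = -18 + 2*u**2)
-625*c(30) + (-9 - 1)**2 = -625*(-18 + 2*30**2) + (-9 - 1)**2 = -625*(-18 + 2*900) + (-10)**2 = -625*(-18 + 1800) + 100 = -625*1782 + 100 = -1113750 + 100 = -1113650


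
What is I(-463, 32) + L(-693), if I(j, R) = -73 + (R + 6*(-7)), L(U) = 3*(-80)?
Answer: -323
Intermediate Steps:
L(U) = -240
I(j, R) = -115 + R (I(j, R) = -73 + (R - 42) = -73 + (-42 + R) = -115 + R)
I(-463, 32) + L(-693) = (-115 + 32) - 240 = -83 - 240 = -323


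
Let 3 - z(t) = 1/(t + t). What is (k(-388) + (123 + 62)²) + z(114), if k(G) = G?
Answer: 7715519/228 ≈ 33840.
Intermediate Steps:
z(t) = 3 - 1/(2*t) (z(t) = 3 - 1/(t + t) = 3 - 1/(2*t))
(k(-388) + (123 + 62)²) + z(114) = (-388 + (123 + 62)²) + (3 - ½/114) = (-388 + 185²) + (3 - ½*1/114) = (-388 + 34225) + (3 - 1/228) = 33837 + 683/228 = 7715519/228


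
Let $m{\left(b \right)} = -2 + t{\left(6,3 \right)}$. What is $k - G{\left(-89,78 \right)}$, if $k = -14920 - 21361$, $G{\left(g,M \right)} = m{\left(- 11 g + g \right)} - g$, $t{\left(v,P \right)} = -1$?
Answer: $-36367$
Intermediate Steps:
$m{\left(b \right)} = -3$ ($m{\left(b \right)} = -2 - 1 = -3$)
$G{\left(g,M \right)} = -3 - g$
$k = -36281$
$k - G{\left(-89,78 \right)} = -36281 - \left(-3 - -89\right) = -36281 - \left(-3 + 89\right) = -36281 - 86 = -36367$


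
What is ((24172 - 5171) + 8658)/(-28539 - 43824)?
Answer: -27659/72363 ≈ -0.38223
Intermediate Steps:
((24172 - 5171) + 8658)/(-28539 - 43824) = (19001 + 8658)/(-72363) = 27659*(-1/72363) = -27659/72363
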